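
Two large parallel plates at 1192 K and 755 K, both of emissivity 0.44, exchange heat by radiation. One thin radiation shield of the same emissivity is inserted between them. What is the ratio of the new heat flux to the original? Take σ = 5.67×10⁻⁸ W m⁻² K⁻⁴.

ratio ≈ 0.500

With N identical shields there are N+1 = 2 gaps in series, each with the same radiative resistance, so the flux falls to 1/(N+1) of its unshielded value.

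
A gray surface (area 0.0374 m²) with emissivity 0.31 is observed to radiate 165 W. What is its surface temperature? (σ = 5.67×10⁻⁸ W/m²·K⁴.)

T ≈ 708 K

From P = εσAT⁴, T = (P / εσA)^(1/4) = (165 / (0.31 × 5.67×10⁻⁸ × 0.0374))^(1/4).
T = (2.51×10^11)^(1/4) = 708 K.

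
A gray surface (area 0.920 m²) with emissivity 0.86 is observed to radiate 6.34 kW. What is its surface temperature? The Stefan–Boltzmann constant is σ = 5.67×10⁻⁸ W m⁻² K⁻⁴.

T ≈ 613 K

From P = εσAT⁴, T = (P / εσA)^(1/4) = (6340 / (0.86 × 5.67×10⁻⁸ × 0.920))^(1/4).
T = (1.41×10^11)^(1/4) = 613 K.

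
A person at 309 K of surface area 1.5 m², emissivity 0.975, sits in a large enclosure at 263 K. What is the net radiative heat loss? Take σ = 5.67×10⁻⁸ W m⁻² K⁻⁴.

Q = εσA(T⁴ − T_s⁴). T⁴ − T_s⁴ = (309)⁴ − (263)⁴ = 9.12×10^9 − 4.78×10^9 = 4.33×10^9 K⁴.
Q = 0.975 × 5.67×10⁻⁸ × 1.50 × 4.33×10^9 = 359 W.

Q ≈ 359 W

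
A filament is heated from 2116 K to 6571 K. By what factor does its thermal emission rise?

ratio ≈ 93.0

P ∝ T⁴, so the ratio is (6571/2116)⁴ = (3.105)⁴ = 93.0.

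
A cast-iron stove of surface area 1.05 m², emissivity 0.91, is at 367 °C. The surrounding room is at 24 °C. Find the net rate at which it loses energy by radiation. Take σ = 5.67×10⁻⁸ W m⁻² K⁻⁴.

Convert: 367 °C = 640 K; 24 °C = 297 K.
Q = εσA(T⁴ − T_s⁴). T⁴ − T_s⁴ = (640)⁴ − (297)⁴ = 1.68×10^11 − 7.78×10^9 = 1.60×10^11 K⁴.
Q = 0.91 × 5.67×10⁻⁸ × 1.05 × 1.60×10^11 = 8670 W.

Q ≈ 8670 W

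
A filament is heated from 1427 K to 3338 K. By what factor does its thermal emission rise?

ratio ≈ 29.9

P ∝ T⁴, so the ratio is (3338/1427)⁴ = (2.339)⁴ = 29.9.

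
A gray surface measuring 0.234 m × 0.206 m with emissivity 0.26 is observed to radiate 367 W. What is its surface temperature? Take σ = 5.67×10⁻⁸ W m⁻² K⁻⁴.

A = 0.234 × 0.206 = 0.0482 m².
From P = εσAT⁴, T = (P / εσA)^(1/4) = (367 / (0.26 × 5.67×10⁻⁸ × 0.0482))^(1/4).
T = (5.16×10^11)^(1/4) = 848 K.

T ≈ 848 K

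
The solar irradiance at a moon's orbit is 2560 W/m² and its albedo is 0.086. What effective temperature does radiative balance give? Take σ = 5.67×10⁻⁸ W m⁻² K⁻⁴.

T ≈ 319 K

Power absorbed = (1−a)S·πR²; power emitted = 4πR²σT⁴. Equating and cancelling πR²:
T = ((1−a)S / 4σ)^(1/4) = (2340 / (4 × 5.67×10⁻⁸))^(1/4) = (1.03×10^10)^(1/4).
T = 319 K.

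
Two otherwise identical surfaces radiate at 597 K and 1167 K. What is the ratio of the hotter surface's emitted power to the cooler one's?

ratio ≈ 14.6

P ∝ T⁴, so the ratio is (1167/597)⁴ = (1.955)⁴ = 14.6.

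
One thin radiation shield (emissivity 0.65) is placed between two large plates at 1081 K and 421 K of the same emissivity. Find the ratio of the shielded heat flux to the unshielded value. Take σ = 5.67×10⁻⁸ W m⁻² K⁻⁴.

With N identical shields there are N+1 = 2 gaps in series, each with the same radiative resistance, so the flux falls to 1/(N+1) of its unshielded value.

ratio ≈ 0.500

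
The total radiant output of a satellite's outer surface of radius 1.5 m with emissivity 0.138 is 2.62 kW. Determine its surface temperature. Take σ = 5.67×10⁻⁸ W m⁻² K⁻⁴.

T ≈ 330 K

A = 4πr² = 4π × (1.5)² = 28.3 m².
From P = εσAT⁴, T = (P / εσA)^(1/4) = (2620 / (0.138 × 5.67×10⁻⁸ × 28.3))^(1/4).
T = (1.18×10^10)^(1/4) = 330 K.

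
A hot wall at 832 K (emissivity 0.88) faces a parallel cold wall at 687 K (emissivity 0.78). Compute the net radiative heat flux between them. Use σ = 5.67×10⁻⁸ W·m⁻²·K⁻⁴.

q ≈ 10300 W/m²

For two large parallel gray plates, q = σ(T₁⁴ − T₂⁴) / (1/ε₁ + 1/ε₂ − 1).
1/ε₁ + 1/ε₂ − 1 = 1/0.88 + 1/0.78 − 1 = 1.418.
T₁⁴ − T₂⁴ = 4.79×10^11 − 2.23×10^11 = 2.56×10^11 K⁴.
q = 5.67×10⁻⁸ × 2.56×10^11 / 1.418 = 10300 W/m².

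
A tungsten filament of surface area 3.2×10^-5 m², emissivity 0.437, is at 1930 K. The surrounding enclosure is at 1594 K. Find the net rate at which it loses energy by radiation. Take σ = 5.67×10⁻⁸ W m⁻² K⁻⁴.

Q = εσA(T⁴ − T_s⁴). T⁴ − T_s⁴ = (1930)⁴ − (1594)⁴ = 1.39×10^13 − 6.46×10^12 = 7.42×10^12 K⁴.
Q = 0.437 × 5.67×10⁻⁸ × 3.20×10^-5 × 7.42×10^12 = 5.88 W.

Q ≈ 5.88 W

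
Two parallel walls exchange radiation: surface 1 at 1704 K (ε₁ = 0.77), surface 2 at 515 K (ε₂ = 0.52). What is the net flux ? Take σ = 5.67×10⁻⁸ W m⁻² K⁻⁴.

For two large parallel gray plates, q = σ(T₁⁴ − T₂⁴) / (1/ε₁ + 1/ε₂ − 1).
1/ε₁ + 1/ε₂ − 1 = 1/0.77 + 1/0.52 − 1 = 2.222.
T₁⁴ − T₂⁴ = 8.43×10^12 − 7.03×10^10 = 8.36×10^12 K⁴.
q = 5.67×10⁻⁸ × 8.36×10^12 / 2.222 = 2.13×10^5 W/m².

q ≈ 2.13×10^5 W/m²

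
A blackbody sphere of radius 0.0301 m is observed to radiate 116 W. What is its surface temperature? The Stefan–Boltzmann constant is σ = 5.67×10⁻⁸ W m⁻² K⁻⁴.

T ≈ 651 K

A = 4πr² = 4π × (0.0301)² = 0.0114 m².
From P = σAT⁴, T = (P / σA)^(1/4) = (116 / (5.67×10⁻⁸ × 0.0114))^(1/4).
T = (1.80×10^11)^(1/4) = 651 K.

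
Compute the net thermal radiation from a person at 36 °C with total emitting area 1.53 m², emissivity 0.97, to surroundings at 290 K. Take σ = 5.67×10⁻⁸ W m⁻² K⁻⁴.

Convert: 36 °C = 309 K.
Q = εσA(T⁴ − T_s⁴). T⁴ − T_s⁴ = (309)⁴ − (290)⁴ = 9.12×10^9 − 7.07×10^9 = 2.04×10^9 K⁴.
Q = 0.97 × 5.67×10⁻⁸ × 1.53 × 2.04×10^9 = 172 W.

Q ≈ 172 W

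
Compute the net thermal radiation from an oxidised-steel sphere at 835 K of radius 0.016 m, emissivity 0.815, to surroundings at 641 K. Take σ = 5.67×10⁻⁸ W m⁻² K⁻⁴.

Q ≈ 47.2 W

A = 4πr² = 4π × (0.016)² = 3.22×10^-3 m².
Q = εσA(T⁴ − T_s⁴). T⁴ − T_s⁴ = (835)⁴ − (641)⁴ = 4.86×10^11 − 1.69×10^11 = 3.17×10^11 K⁴.
Q = 0.815 × 5.67×10⁻⁸ × 3.22×10^-3 × 3.17×10^11 = 47.2 W.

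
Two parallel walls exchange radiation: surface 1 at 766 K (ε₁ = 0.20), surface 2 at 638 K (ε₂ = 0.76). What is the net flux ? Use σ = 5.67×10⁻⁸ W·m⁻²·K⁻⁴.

q ≈ 1900 W/m²

For two large parallel gray plates, q = σ(T₁⁴ − T₂⁴) / (1/ε₁ + 1/ε₂ − 1).
1/ε₁ + 1/ε₂ − 1 = 1/0.20 + 1/0.76 − 1 = 5.316.
T₁⁴ − T₂⁴ = 3.44×10^11 − 1.66×10^11 = 1.79×10^11 K⁴.
q = 5.67×10⁻⁸ × 1.79×10^11 / 5.316 = 1900 W/m².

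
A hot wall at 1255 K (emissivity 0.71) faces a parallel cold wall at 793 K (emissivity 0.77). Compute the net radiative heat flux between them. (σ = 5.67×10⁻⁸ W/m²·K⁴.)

q ≈ 69300 W/m²

For two large parallel gray plates, q = σ(T₁⁴ − T₂⁴) / (1/ε₁ + 1/ε₂ − 1).
1/ε₁ + 1/ε₂ − 1 = 1/0.71 + 1/0.77 − 1 = 1.707.
T₁⁴ − T₂⁴ = 2.48×10^12 − 3.95×10^11 = 2.09×10^12 K⁴.
q = 5.67×10⁻⁸ × 2.09×10^12 / 1.707 = 69300 W/m².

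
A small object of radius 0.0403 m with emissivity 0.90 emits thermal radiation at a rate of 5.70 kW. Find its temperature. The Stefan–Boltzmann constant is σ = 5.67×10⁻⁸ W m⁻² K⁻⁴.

T ≈ 1530 K

A = 4πr² = 4π × (0.0403)² = 0.0204 m².
From P = εσAT⁴, T = (P / εσA)^(1/4) = (5700 / (0.90 × 5.67×10⁻⁸ × 0.0204))^(1/4).
T = (5.47×10^12)^(1/4) = 1530 K.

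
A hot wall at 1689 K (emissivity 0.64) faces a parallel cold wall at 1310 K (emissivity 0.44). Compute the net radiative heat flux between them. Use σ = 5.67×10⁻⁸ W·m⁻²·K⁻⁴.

For two large parallel gray plates, q = σ(T₁⁴ − T₂⁴) / (1/ε₁ + 1/ε₂ − 1).
1/ε₁ + 1/ε₂ − 1 = 1/0.64 + 1/0.44 − 1 = 2.835.
T₁⁴ − T₂⁴ = 8.14×10^12 − 2.94×10^12 = 5.19×10^12 K⁴.
q = 5.67×10⁻⁸ × 5.19×10^12 / 2.835 = 1.04×10^5 W/m².

q ≈ 1.04×10^5 W/m²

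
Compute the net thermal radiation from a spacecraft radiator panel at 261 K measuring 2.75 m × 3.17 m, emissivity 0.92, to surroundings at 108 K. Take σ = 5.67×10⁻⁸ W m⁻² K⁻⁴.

A = 2.75 × 3.17 = 8.72 m².
Q = εσA(T⁴ − T_s⁴). T⁴ − T_s⁴ = (261)⁴ − (108)⁴ = 4.64×10^9 − 1.36×10^8 = 4.50×10^9 K⁴.
Q = 0.92 × 5.67×10⁻⁸ × 8.72 × 4.50×10^9 = 2050 W.

Q ≈ 2050 W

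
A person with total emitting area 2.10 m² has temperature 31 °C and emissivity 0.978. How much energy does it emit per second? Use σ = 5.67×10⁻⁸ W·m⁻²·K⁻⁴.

31 °C = 304 K.
P = εσAT⁴ = 0.978 × 5.67×10⁻⁸ × 2.10 × (304)⁴ = 0.978 × 5.67×10⁻⁸ × 2.10 × 8.54×10^9.
P = 995 W.

P ≈ 995 W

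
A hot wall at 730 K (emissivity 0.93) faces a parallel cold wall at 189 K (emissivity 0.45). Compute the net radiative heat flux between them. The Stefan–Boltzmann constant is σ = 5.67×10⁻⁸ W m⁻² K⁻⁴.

q ≈ 6980 W/m²

For two large parallel gray plates, q = σ(T₁⁴ − T₂⁴) / (1/ε₁ + 1/ε₂ − 1).
1/ε₁ + 1/ε₂ − 1 = 1/0.93 + 1/0.45 − 1 = 2.297.
T₁⁴ − T₂⁴ = 2.84×10^11 − 1.28×10^9 = 2.83×10^11 K⁴.
q = 5.67×10⁻⁸ × 2.83×10^11 / 2.297 = 6980 W/m².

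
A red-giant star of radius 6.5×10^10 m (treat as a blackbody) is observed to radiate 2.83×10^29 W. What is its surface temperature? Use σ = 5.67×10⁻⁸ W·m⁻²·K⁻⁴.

A = 4πr² = 4π × (6.5×10^10)² = 5.31×10^22 m².
From P = σAT⁴, T = (P / σA)^(1/4) = (2.83×10^29 / (5.67×10⁻⁸ × 5.31×10^22))^(1/4).
T = (9.40×10^13)^(1/4) = 3110 K.

T ≈ 3110 K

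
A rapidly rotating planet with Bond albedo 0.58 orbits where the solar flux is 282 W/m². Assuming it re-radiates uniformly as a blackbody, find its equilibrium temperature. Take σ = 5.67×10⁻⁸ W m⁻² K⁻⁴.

T ≈ 151 K

Power absorbed = (1−a)S·πR²; power emitted = 4πR²σT⁴. Equating and cancelling πR²:
T = ((1−a)S / 4σ)^(1/4) = (118 / (4 × 5.67×10⁻⁸))^(1/4) = (5.22×10^8)^(1/4).
T = 151 K.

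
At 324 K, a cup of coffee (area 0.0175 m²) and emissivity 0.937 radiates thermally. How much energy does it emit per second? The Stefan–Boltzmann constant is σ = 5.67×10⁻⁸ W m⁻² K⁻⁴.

P ≈ 10.2 W

P = εσAT⁴ = 0.937 × 5.67×10⁻⁸ × 0.0175 × (324)⁴ = 0.937 × 5.67×10⁻⁸ × 0.0175 × 1.10×10^10.
P = 10.2 W.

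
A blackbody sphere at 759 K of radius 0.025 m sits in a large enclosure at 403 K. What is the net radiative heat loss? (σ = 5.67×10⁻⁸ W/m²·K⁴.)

Q ≈ 136 W

A = 4πr² = 4π × (0.025)² = 7.85×10^-3 m².
Q = σA(T⁴ − T_s⁴). T⁴ − T_s⁴ = (759)⁴ − (403)⁴ = 3.32×10^11 − 2.64×10^10 = 3.05×10^11 K⁴.
Q = 5.67×10⁻⁸ × 7.85×10^-3 × 3.05×10^11 = 136 W.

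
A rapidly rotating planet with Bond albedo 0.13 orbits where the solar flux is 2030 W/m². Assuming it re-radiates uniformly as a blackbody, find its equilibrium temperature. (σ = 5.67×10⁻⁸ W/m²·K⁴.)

Power absorbed = (1−a)S·πR²; power emitted = 4πR²σT⁴. Equating and cancelling πR²:
T = ((1−a)S / 4σ)^(1/4) = (1770 / (4 × 5.67×10⁻⁸))^(1/4) = (7.79×10^9)^(1/4).
T = 297 K.

T ≈ 297 K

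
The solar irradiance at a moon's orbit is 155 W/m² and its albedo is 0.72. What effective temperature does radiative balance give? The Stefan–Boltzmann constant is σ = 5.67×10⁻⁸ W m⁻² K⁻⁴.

T ≈ 118 K

Power absorbed = (1−a)S·πR²; power emitted = 4πR²σT⁴. Equating and cancelling πR²:
T = ((1−a)S / 4σ)^(1/4) = (43.4 / (4 × 5.67×10⁻⁸))^(1/4) = (1.91×10^8)^(1/4).
T = 118 K.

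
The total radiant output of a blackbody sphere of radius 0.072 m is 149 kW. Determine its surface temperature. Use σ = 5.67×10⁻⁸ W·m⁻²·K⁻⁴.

A = 4πr² = 4π × (0.072)² = 0.0651 m².
From P = σAT⁴, T = (P / σA)^(1/4) = (1.49×10^5 / (5.67×10⁻⁸ × 0.0651))^(1/4).
T = (4.03×10^13)^(1/4) = 2520 K.

T ≈ 2520 K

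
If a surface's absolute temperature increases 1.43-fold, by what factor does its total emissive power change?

factor ≈ 4.18

P ∝ T⁴, so the power scales as (1.43)⁴ = 4.18.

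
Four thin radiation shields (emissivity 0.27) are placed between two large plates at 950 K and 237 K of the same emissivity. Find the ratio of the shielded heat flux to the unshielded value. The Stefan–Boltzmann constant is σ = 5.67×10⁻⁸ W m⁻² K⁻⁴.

With N identical shields there are N+1 = 5 gaps in series, each with the same radiative resistance, so the flux falls to 1/(N+1) of its unshielded value.

ratio ≈ 0.200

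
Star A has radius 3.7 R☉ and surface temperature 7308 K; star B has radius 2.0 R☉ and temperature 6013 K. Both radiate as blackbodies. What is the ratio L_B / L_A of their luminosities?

L_B/L_A ≈ 0.134

L = 4πR²σT⁴ ∝ R²T⁴, so L_B/L_A = (2.0/3.7)² × (6013/7308)⁴ = 0.292 × 0.458 = 0.134.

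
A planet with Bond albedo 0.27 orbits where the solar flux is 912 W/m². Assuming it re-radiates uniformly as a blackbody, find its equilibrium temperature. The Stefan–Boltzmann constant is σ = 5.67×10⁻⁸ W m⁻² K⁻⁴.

T ≈ 233 K

Power absorbed = (1−a)S·πR²; power emitted = 4πR²σT⁴. Equating and cancelling πR²:
T = ((1−a)S / 4σ)^(1/4) = (666 / (4 × 5.67×10⁻⁸))^(1/4) = (2.94×10^9)^(1/4).
T = 233 K.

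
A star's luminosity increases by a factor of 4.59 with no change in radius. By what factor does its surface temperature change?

P ∝ T⁴ ⇒ T ∝ P^(1/4), so T scales by (4.59)^(1/4) = 1.46.

factor ≈ 1.46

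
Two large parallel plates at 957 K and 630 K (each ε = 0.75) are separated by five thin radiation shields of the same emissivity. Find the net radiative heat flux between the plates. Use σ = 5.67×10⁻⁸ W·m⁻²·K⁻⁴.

Each of the 6 gaps contributes resistance (2/ε − 1) = 2/0.75 − 1 = 1.667; total = 10.00.
q = σ(T₁⁴ − T₂⁴) / 10.00 = 5.67×10⁻⁸ × 6.81×10^11 / 10.00 = 3860 W/m².

q ≈ 3860 W/m²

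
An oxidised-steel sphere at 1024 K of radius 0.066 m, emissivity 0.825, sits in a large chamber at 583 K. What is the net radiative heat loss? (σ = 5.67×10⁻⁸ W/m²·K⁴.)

Q ≈ 2520 W

A = 4πr² = 4π × (0.066)² = 0.0547 m².
Q = εσA(T⁴ − T_s⁴). T⁴ − T_s⁴ = (1024)⁴ − (583)⁴ = 1.10×10^12 − 1.16×10^11 = 9.84×10^11 K⁴.
Q = 0.825 × 5.67×10⁻⁸ × 0.0547 × 9.84×10^11 = 2520 W.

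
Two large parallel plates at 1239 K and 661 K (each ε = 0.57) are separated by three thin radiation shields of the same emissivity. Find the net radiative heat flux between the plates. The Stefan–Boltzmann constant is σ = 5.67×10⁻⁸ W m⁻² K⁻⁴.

Each of the 4 gaps contributes resistance (2/ε − 1) = 2/0.57 − 1 = 2.509; total = 10.04.
q = σ(T₁⁴ − T₂⁴) / 10.04 = 5.67×10⁻⁸ × 2.17×10^12 / 10.04 = 12200 W/m².

q ≈ 12200 W/m²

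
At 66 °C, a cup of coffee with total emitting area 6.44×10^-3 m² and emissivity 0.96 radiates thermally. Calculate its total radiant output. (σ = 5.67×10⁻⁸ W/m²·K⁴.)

P ≈ 4.63 W

66 °C = 339 K.
Stefan–Boltzmann: P = εσAT⁴ = 0.96 × 5.67×10⁻⁸ × 6.44×10^-3 × (339)⁴ = 0.96 × 5.67×10⁻⁸ × 6.44×10^-3 × 1.32×10^10.
P = 4.63 W.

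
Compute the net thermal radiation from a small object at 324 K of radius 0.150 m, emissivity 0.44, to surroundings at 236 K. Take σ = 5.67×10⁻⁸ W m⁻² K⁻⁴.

Q ≈ 55.9 W

A = 4πr² = 4π × (0.150)² = 0.283 m².
Q = εσA(T⁴ − T_s⁴). T⁴ − T_s⁴ = (324)⁴ − (236)⁴ = 1.10×10^10 − 3.10×10^9 = 7.92×10^9 K⁴.
Q = 0.44 × 5.67×10⁻⁸ × 0.283 × 7.92×10^9 = 55.9 W.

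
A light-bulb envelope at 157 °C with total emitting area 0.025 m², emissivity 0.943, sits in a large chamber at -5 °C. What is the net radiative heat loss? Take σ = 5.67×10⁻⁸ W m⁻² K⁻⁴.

Convert: 157 °C = 430 K; -5 °C = 268 K.
Q = εσA(T⁴ − T_s⁴). T⁴ − T_s⁴ = (430)⁴ − (268)⁴ = 3.42×10^10 − 5.16×10^9 = 2.90×10^10 K⁴.
Q = 0.943 × 5.67×10⁻⁸ × 0.0250 × 2.90×10^10 = 38.8 W.

Q ≈ 38.8 W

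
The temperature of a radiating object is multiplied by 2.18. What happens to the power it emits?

factor ≈ 22.6

P ∝ T⁴, so the power scales as (2.18)⁴ = 22.6.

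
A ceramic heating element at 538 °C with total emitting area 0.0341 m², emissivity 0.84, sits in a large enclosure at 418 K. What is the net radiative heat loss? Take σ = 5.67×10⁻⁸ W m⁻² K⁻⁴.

Q ≈ 653 W

Convert: 538 °C = 811 K.
Q = εσA(T⁴ − T_s⁴). T⁴ − T_s⁴ = (811)⁴ − (418)⁴ = 4.33×10^11 − 3.05×10^10 = 4.02×10^11 K⁴.
Q = 0.84 × 5.67×10⁻⁸ × 0.0341 × 4.02×10^11 = 653 W.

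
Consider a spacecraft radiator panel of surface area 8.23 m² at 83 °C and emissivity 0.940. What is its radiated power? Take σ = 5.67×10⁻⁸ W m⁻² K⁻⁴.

P ≈ 7050 W

83 °C = 356 K.
Stefan–Boltzmann: P = εσAT⁴ = 0.940 × 5.67×10⁻⁸ × 8.23 × (356)⁴ = 0.940 × 5.67×10⁻⁸ × 8.23 × 1.61×10^10.
P = 7050 W.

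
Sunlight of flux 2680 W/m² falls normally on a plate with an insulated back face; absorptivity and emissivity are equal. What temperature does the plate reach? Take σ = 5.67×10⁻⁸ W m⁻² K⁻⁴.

Absorbed flux αS = emitted flux εσT⁴ (one radiating face); with α = ε, T = (S/σ)^(1/4).
T = (2680 / 5.67×10⁻⁸)^(1/4) = (4.73×10^10)^(1/4).
T = 466 K.

T ≈ 466 K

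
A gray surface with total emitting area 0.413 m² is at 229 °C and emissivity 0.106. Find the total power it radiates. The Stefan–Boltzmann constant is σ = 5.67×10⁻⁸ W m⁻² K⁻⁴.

229 °C = 502 K.
P = εσAT⁴ = 0.106 × 5.67×10⁻⁸ × 0.413 × (502)⁴ = 0.106 × 5.67×10⁻⁸ × 0.413 × 6.35×10^10.
P = 158 W.

P ≈ 158 W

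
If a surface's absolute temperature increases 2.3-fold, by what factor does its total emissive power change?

factor ≈ 28.0

P ∝ T⁴, so the power scales as (2.3)⁴ = 28.0.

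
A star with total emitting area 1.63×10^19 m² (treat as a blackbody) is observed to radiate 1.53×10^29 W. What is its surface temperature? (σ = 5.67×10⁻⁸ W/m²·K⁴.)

T ≈ 20200 K

From P = σAT⁴, T = (P / σA)^(1/4) = (1.53×10^29 / (5.67×10⁻⁸ × 1.63×10^19))^(1/4).
T = (1.66×10^17)^(1/4) = 20200 K.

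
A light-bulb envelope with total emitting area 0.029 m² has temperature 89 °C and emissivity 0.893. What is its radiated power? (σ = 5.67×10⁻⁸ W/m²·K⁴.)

89 °C = 362 K.
P = εσAT⁴ = 0.893 × 5.67×10⁻⁸ × 0.0290 × (362)⁴ = 0.893 × 5.67×10⁻⁸ × 0.0290 × 1.72×10^10.
P = 25.2 W.

P ≈ 25.2 W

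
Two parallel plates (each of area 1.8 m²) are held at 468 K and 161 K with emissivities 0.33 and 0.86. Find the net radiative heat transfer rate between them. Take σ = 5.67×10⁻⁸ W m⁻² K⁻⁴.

Q ≈ 1510 W

For two large parallel gray plates, q = σ(T₁⁴ − T₂⁴) / (1/ε₁ + 1/ε₂ − 1).
1/ε₁ + 1/ε₂ − 1 = 1/0.33 + 1/0.86 − 1 = 3.193.
T₁⁴ − T₂⁴ = 4.80×10^10 − 6.72×10^8 = 4.73×10^10 K⁴.
q = 5.67×10⁻⁸ × 4.73×10^10 / 3.193 = 840 W/m².
Q = q·A = 840 × 1.8 = 1510 W.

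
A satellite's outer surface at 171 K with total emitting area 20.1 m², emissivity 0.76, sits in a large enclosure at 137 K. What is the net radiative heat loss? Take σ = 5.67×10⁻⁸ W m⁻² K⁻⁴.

Q ≈ 435 W

Q = εσA(T⁴ − T_s⁴). T⁴ − T_s⁴ = (171)⁴ − (137)⁴ = 8.55×10^8 − 3.52×10^8 = 5.03×10^8 K⁴.
Q = 0.76 × 5.67×10⁻⁸ × 20.1 × 5.03×10^8 = 435 W.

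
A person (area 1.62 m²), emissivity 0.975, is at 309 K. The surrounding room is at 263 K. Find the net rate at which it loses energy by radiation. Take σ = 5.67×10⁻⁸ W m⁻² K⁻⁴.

Q = εσA(T⁴ − T_s⁴). T⁴ − T_s⁴ = (309)⁴ − (263)⁴ = 9.12×10^9 − 4.78×10^9 = 4.33×10^9 K⁴.
Q = 0.975 × 5.67×10⁻⁸ × 1.62 × 4.33×10^9 = 388 W.

Q ≈ 388 W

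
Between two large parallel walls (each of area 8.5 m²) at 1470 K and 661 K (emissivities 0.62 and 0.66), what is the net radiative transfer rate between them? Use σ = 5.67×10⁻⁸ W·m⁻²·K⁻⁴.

For two large parallel gray plates, q = σ(T₁⁴ − T₂⁴) / (1/ε₁ + 1/ε₂ − 1).
1/ε₁ + 1/ε₂ − 1 = 1/0.62 + 1/0.66 − 1 = 2.128.
T₁⁴ − T₂⁴ = 4.67×10^12 − 1.91×10^11 = 4.48×10^12 K⁴.
q = 5.67×10⁻⁸ × 4.48×10^12 / 2.128 = 1.19×10^5 W/m².
Q = q·A = 1.19×10^5 × 8.5 = 1.01×10^6 W.

Q ≈ 1.01×10^6 W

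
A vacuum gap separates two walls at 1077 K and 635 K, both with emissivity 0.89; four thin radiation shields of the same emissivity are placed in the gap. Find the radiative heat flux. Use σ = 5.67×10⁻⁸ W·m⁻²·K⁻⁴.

q ≈ 10800 W/m²

Each of the 5 gaps contributes resistance (2/ε − 1) = 2/0.89 − 1 = 1.247; total = 6.236.
q = σ(T₁⁴ − T₂⁴) / 6.236 = 5.67×10⁻⁸ × 1.18×10^12 / 6.236 = 10800 W/m².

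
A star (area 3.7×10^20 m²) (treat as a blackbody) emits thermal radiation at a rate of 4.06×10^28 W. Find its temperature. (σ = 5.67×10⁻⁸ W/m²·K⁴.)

From P = σAT⁴, T = (P / σA)^(1/4) = (4.06×10^28 / (5.67×10⁻⁸ × 3.70×10^20))^(1/4).
T = (1.94×10^15)^(1/4) = 6630 K.

T ≈ 6630 K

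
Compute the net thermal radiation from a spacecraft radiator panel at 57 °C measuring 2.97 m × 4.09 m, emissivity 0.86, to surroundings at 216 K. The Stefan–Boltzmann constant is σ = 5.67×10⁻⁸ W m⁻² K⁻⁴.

A = 2.97 × 4.09 = 12.1 m².
Convert: 57 °C = 330 K.
Q = εσA(T⁴ − T_s⁴). T⁴ − T_s⁴ = (330)⁴ − (216)⁴ = 1.19×10^10 − 2.18×10^9 = 9.68×10^9 K⁴.
Q = 0.86 × 5.67×10⁻⁸ × 12.1 × 9.68×10^9 = 5740 W.

Q ≈ 5740 W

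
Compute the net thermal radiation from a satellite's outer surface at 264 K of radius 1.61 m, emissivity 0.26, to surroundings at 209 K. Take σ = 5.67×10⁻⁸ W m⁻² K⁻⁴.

A = 4πr² = 4π × (1.61)² = 32.6 m².
Q = εσA(T⁴ − T_s⁴). T⁴ − T_s⁴ = (264)⁴ − (209)⁴ = 4.86×10^9 − 1.91×10^9 = 2.95×10^9 K⁴.
Q = 0.26 × 5.67×10⁻⁸ × 32.6 × 2.95×10^9 = 1420 W.

Q ≈ 1420 W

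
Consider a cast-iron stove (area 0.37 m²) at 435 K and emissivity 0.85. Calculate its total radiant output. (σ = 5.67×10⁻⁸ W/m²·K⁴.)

Stefan–Boltzmann: P = εσAT⁴ = 0.85 × 5.67×10⁻⁸ × 0.370 × (435)⁴ = 0.85 × 5.67×10⁻⁸ × 0.370 × 3.58×10^10.
P = 638 W.

P ≈ 638 W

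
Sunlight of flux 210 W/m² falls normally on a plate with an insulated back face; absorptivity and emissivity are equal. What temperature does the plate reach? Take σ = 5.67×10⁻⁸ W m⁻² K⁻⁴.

Absorbed flux αS = emitted flux εσT⁴ (one radiating face); with α = ε, T = (S/σ)^(1/4).
T = (210 / 5.67×10⁻⁸)^(1/4) = (3.70×10^9)^(1/4).
T = 247 K.

T ≈ 247 K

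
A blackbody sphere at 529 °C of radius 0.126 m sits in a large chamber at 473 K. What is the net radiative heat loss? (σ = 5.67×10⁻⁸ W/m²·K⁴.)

A = 4πr² = 4π × (0.126)² = 0.200 m².
Convert: 529 °C = 802 K.
Q = σA(T⁴ − T_s⁴). T⁴ − T_s⁴ = (802)⁴ − (473)⁴ = 4.14×10^11 − 5.01×10^10 = 3.64×10^11 K⁴.
Q = 5.67×10⁻⁸ × 0.200 × 3.64×10^11 = 4110 W.

Q ≈ 4110 W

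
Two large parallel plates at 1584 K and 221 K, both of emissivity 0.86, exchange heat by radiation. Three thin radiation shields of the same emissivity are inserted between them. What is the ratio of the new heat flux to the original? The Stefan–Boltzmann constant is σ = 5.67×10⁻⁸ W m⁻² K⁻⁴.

With N identical shields there are N+1 = 4 gaps in series, each with the same radiative resistance, so the flux falls to 1/(N+1) of its unshielded value.

ratio ≈ 0.250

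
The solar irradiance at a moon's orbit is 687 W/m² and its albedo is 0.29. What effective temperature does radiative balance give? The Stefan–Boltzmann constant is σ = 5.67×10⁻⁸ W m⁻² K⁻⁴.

Power absorbed = (1−a)S·πR²; power emitted = 4πR²σT⁴. Equating and cancelling πR²:
T = ((1−a)S / 4σ)^(1/4) = (488 / (4 × 5.67×10⁻⁸))^(1/4) = (2.15×10^9)^(1/4).
T = 215 K.

T ≈ 215 K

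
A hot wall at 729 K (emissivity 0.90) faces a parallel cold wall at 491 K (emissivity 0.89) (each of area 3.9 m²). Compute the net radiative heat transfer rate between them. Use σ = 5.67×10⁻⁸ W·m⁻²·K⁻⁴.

Q ≈ 40200 W

For two large parallel gray plates, q = σ(T₁⁴ − T₂⁴) / (1/ε₁ + 1/ε₂ − 1).
1/ε₁ + 1/ε₂ − 1 = 1/0.90 + 1/0.89 − 1 = 1.235.
T₁⁴ − T₂⁴ = 2.82×10^11 − 5.81×10^10 = 2.24×10^11 K⁴.
q = 5.67×10⁻⁸ × 2.24×10^11 / 1.235 = 10300 W/m².
Q = q·A = 10300 × 3.9 = 40200 W.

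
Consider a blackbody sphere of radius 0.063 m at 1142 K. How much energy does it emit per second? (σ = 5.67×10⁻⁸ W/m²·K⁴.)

A = 4πr² = 4π × (0.063)² = 0.0499 m².
P = σAT⁴ = 5.67×10⁻⁸ × 0.0499 × (1142)⁴ = 5.67×10⁻⁸ × 0.0499 × 1.70×10^12.
P = 4810 W.

P ≈ 4810 W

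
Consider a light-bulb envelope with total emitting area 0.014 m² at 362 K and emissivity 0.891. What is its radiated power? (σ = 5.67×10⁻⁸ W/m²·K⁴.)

P ≈ 12.1 W

Stefan–Boltzmann: P = εσAT⁴ = 0.891 × 5.67×10⁻⁸ × 0.0140 × (362)⁴ = 0.891 × 5.67×10⁻⁸ × 0.0140 × 1.72×10^10.
P = 12.1 W.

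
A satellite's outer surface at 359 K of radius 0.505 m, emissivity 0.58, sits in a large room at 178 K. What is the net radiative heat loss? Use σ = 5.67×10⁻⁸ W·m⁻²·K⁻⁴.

A = 4πr² = 4π × (0.505)² = 3.20 m².
Q = εσA(T⁴ − T_s⁴). T⁴ − T_s⁴ = (359)⁴ − (178)⁴ = 1.66×10^10 − 1.00×10^9 = 1.56×10^10 K⁴.
Q = 0.58 × 5.67×10⁻⁸ × 3.20 × 1.56×10^10 = 1640 W.

Q ≈ 1640 W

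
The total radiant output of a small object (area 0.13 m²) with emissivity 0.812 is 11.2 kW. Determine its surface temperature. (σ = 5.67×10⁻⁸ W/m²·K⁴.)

From P = εσAT⁴, T = (P / εσA)^(1/4) = (11200 / (0.812 × 5.67×10⁻⁸ × 0.130))^(1/4).
T = (1.87×10^12)^(1/4) = 1170 K.

T ≈ 1170 K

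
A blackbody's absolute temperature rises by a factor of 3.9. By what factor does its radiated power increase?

factor ≈ 231

P ∝ T⁴, so the power scales as (3.9)⁴ = 231.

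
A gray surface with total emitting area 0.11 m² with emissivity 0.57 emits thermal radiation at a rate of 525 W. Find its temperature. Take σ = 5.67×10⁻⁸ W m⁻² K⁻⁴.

From P = εσAT⁴, T = (P / εσA)^(1/4) = (525 / (0.57 × 5.67×10⁻⁸ × 0.110))^(1/4).
T = (1.48×10^11)^(1/4) = 620 K.

T ≈ 620 K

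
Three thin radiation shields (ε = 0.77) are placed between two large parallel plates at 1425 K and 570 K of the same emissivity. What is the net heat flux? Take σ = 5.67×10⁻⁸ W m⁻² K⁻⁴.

q ≈ 35700 W/m²

Each of the 4 gaps contributes resistance (2/ε − 1) = 2/0.77 − 1 = 1.597; total = 6.390.
q = σ(T₁⁴ − T₂⁴) / 6.390 = 5.67×10⁻⁸ × 4.02×10^12 / 6.390 = 35700 W/m².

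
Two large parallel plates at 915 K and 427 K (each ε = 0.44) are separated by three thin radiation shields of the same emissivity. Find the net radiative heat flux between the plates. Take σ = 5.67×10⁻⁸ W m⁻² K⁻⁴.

Each of the 4 gaps contributes resistance (2/ε − 1) = 2/0.44 − 1 = 3.545; total = 14.18.
q = σ(T₁⁴ − T₂⁴) / 14.18 = 5.67×10⁻⁸ × 6.68×10^11 / 14.18 = 2670 W/m².

q ≈ 2670 W/m²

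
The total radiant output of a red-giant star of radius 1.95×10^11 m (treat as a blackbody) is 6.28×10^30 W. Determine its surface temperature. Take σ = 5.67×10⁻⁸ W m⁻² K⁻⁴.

T ≈ 3900 K

A = 4πr² = 4π × (1.95×10^11)² = 4.78×10^23 m².
From P = σAT⁴, T = (P / σA)^(1/4) = (6.28×10^30 / (5.67×10⁻⁸ × 4.78×10^23))^(1/4).
T = (2.32×10^14)^(1/4) = 3900 K.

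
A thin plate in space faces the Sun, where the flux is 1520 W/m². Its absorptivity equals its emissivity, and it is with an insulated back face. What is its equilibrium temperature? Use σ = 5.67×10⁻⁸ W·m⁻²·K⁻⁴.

Absorbed flux αS = emitted flux εσT⁴ (one radiating face); with α = ε, T = (S/σ)^(1/4).
T = (1520 / 5.67×10⁻⁸)^(1/4) = (2.68×10^10)^(1/4).
T = 405 K.

T ≈ 405 K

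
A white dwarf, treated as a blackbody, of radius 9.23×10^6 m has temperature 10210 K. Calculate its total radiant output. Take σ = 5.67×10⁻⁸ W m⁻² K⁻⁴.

P ≈ 6.60×10^23 W

A = 4πr² = 4π × (9.23×10^6)² = 1.07×10^15 m².
P = σAT⁴ = 5.67×10⁻⁸ × 1.07×10^15 × (10210)⁴ = 5.67×10⁻⁸ × 1.07×10^15 × 1.09×10^16.
P = 6.60×10^23 W.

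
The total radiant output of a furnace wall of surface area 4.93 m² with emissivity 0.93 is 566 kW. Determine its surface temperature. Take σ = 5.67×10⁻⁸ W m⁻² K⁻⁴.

From P = εσAT⁴, T = (P / εσA)^(1/4) = (5.66×10^5 / (0.93 × 5.67×10⁻⁸ × 4.93))^(1/4).
T = (2.18×10^12)^(1/4) = 1210 K.

T ≈ 1210 K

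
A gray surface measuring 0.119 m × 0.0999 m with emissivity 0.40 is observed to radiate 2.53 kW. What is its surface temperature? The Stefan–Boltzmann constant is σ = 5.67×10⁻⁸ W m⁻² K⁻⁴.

A = 0.119 × 0.0999 = 0.0119 m².
From P = εσAT⁴, T = (P / εσA)^(1/4) = (2530 / (0.40 × 5.67×10⁻⁸ × 0.0119))^(1/4).
T = (9.38×10^12)^(1/4) = 1750 K.

T ≈ 1750 K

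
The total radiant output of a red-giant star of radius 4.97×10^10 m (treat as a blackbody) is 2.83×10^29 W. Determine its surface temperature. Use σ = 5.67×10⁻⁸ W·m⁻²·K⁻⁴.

A = 4πr² = 4π × (4.97×10^10)² = 3.10×10^22 m².
From P = σAT⁴, T = (P / σA)^(1/4) = (2.83×10^29 / (5.67×10⁻⁸ × 3.10×10^22))^(1/4).
T = (1.61×10^14)^(1/4) = 3560 K.

T ≈ 3560 K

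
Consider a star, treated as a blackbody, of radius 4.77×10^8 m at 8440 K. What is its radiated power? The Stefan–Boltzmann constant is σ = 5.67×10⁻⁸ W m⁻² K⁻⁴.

P ≈ 8.23×10^26 W

A = 4πr² = 4π × (4.77×10^8)² = 2.86×10^18 m².
P = σAT⁴ = 5.67×10⁻⁸ × 2.86×10^18 × (8440)⁴ = 5.67×10⁻⁸ × 2.86×10^18 × 5.07×10^15.
P = 8.23×10^26 W.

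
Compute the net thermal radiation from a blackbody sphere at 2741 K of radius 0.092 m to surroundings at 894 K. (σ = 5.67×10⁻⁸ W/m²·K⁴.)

A = 4πr² = 4π × (0.092)² = 0.106 m².
Q = σA(T⁴ − T_s⁴). T⁴ − T_s⁴ = (2741)⁴ − (894)⁴ = 5.64×10^13 − 6.39×10^11 = 5.58×10^13 K⁴.
Q = 5.67×10⁻⁸ × 0.106 × 5.58×10^13 = 3.37×10^5 W.

Q ≈ 3.37×10^5 W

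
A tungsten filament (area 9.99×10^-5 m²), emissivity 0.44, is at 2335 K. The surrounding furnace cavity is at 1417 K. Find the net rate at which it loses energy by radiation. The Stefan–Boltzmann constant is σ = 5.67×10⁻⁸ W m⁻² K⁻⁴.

Q = εσA(T⁴ − T_s⁴). T⁴ − T_s⁴ = (2335)⁴ − (1417)⁴ = 2.97×10^13 − 4.03×10^12 = 2.57×10^13 K⁴.
Q = 0.44 × 5.67×10⁻⁸ × 9.99×10^-5 × 2.57×10^13 = 64.0 W.

Q ≈ 64.0 W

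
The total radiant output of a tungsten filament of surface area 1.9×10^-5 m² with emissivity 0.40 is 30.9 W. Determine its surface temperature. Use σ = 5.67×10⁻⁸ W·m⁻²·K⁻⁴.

From P = εσAT⁴, T = (P / εσA)^(1/4) = (30.9 / (0.40 × 5.67×10⁻⁸ × 1.90×10^-5))^(1/4).
T = (7.17×10^13)^(1/4) = 2910 K.

T ≈ 2910 K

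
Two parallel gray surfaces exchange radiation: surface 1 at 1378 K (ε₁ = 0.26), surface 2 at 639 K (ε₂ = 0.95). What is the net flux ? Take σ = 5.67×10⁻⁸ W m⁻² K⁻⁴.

For two large parallel gray plates, q = σ(T₁⁴ − T₂⁴) / (1/ε₁ + 1/ε₂ − 1).
1/ε₁ + 1/ε₂ − 1 = 1/0.26 + 1/0.95 − 1 = 3.899.
T₁⁴ − T₂⁴ = 3.61×10^12 − 1.67×10^11 = 3.44×10^12 K⁴.
q = 5.67×10⁻⁸ × 3.44×10^12 / 3.899 = 50000 W/m².

q ≈ 50000 W/m²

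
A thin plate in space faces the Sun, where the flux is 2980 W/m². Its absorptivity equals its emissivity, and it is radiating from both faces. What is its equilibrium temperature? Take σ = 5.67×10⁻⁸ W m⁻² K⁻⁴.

Absorbed flux αS = emitted flux 2εσT⁴ per unit area; with α = ε this gives T = (S/2σ)^(1/4).
T = (2980 / (2 × 5.67×10⁻⁸))^(1/4) = (2.63×10^10)^(1/4).
T = 403 K.

T ≈ 403 K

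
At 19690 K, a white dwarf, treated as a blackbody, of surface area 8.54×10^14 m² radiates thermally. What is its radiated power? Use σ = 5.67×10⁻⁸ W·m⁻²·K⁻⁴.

P ≈ 7.28×10^24 W

P = σAT⁴ = 5.67×10⁻⁸ × 8.54×10^14 × (19690)⁴ = 5.67×10⁻⁸ × 8.54×10^14 × 1.50×10^17.
P = 7.28×10^24 W.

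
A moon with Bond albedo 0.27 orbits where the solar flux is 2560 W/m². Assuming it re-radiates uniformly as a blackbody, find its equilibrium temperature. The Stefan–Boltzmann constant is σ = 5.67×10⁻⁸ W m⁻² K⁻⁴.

T ≈ 301 K

Power absorbed = (1−a)S·πR²; power emitted = 4πR²σT⁴. Equating and cancelling πR²:
T = ((1−a)S / 4σ)^(1/4) = (1870 / (4 × 5.67×10⁻⁸))^(1/4) = (8.24×10^9)^(1/4).
T = 301 K.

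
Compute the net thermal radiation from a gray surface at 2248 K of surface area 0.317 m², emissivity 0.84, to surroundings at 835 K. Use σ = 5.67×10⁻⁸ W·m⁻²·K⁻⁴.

Q = εσA(T⁴ − T_s⁴). T⁴ − T_s⁴ = (2248)⁴ − (835)⁴ = 2.55×10^13 − 4.86×10^11 = 2.51×10^13 K⁴.
Q = 0.84 × 5.67×10⁻⁸ × 0.317 × 2.51×10^13 = 3.78×10^5 W.

Q ≈ 3.78×10^5 W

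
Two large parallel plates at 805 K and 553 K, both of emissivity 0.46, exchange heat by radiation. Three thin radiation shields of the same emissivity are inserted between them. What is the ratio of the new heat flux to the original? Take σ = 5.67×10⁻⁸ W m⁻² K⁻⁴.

With N identical shields there are N+1 = 4 gaps in series, each with the same radiative resistance, so the flux falls to 1/(N+1) of its unshielded value.

ratio ≈ 0.250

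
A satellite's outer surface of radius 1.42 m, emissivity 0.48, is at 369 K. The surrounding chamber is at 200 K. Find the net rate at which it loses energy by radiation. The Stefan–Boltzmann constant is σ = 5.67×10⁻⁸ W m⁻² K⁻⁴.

A = 4πr² = 4π × (1.42)² = 25.3 m².
Q = εσA(T⁴ − T_s⁴). T⁴ − T_s⁴ = (369)⁴ − (200)⁴ = 1.85×10^10 − 1.60×10^9 = 1.69×10^10 K⁴.
Q = 0.48 × 5.67×10⁻⁸ × 25.3 × 1.69×10^10 = 11700 W.

Q ≈ 11700 W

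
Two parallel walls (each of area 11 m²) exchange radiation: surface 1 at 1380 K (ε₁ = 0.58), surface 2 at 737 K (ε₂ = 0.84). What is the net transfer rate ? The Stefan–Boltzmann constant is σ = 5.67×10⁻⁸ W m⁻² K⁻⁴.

Q ≈ 1.09×10^6 W

For two large parallel gray plates, q = σ(T₁⁴ − T₂⁴) / (1/ε₁ + 1/ε₂ − 1).
1/ε₁ + 1/ε₂ − 1 = 1/0.58 + 1/0.84 − 1 = 1.915.
T₁⁴ − T₂⁴ = 3.63×10^12 − 2.95×10^11 = 3.33×10^12 K⁴.
q = 5.67×10⁻⁸ × 3.33×10^12 / 1.915 = 98700 W/m².
Q = q·A = 98700 × 11 = 1.09×10^6 W.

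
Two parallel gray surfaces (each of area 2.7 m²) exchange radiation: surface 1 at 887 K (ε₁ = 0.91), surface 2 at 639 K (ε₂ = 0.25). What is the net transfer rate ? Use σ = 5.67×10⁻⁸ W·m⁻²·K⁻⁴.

Q ≈ 16900 W

For two large parallel gray plates, q = σ(T₁⁴ − T₂⁴) / (1/ε₁ + 1/ε₂ − 1).
1/ε₁ + 1/ε₂ − 1 = 1/0.91 + 1/0.25 − 1 = 4.099.
T₁⁴ − T₂⁴ = 6.19×10^11 − 1.67×10^11 = 4.52×10^11 K⁴.
q = 5.67×10⁻⁸ × 4.52×10^11 / 4.099 = 6260 W/m².
Q = q·A = 6260 × 2.7 = 16900 W.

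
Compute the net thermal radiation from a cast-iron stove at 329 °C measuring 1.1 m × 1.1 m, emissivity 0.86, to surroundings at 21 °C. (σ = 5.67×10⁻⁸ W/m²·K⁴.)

A = 1.1 × 1.1 = 1.21 m².
Convert: 329 °C = 602 K; 21 °C = 294 K.
Q = εσA(T⁴ − T_s⁴). T⁴ − T_s⁴ = (602)⁴ − (294)⁴ = 1.31×10^11 − 7.47×10^9 = 1.24×10^11 K⁴.
Q = 0.86 × 5.67×10⁻⁸ × 1.21 × 1.24×10^11 = 7310 W.

Q ≈ 7310 W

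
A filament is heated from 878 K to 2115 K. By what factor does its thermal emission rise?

ratio ≈ 33.7

P ∝ T⁴, so the ratio is (2115/878)⁴ = (2.409)⁴ = 33.7.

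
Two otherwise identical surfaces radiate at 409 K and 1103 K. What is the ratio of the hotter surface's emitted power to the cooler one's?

ratio ≈ 52.9

P ∝ T⁴, so the ratio is (1103/409)⁴ = (2.697)⁴ = 52.9.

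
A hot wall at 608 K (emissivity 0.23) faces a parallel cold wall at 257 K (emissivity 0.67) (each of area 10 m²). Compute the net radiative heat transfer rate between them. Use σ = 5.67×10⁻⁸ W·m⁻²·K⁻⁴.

Q ≈ 15500 W

For two large parallel gray plates, q = σ(T₁⁴ − T₂⁴) / (1/ε₁ + 1/ε₂ − 1).
1/ε₁ + 1/ε₂ − 1 = 1/0.23 + 1/0.67 − 1 = 4.840.
T₁⁴ − T₂⁴ = 1.37×10^11 − 4.36×10^9 = 1.32×10^11 K⁴.
q = 5.67×10⁻⁸ × 1.32×10^11 / 4.840 = 1550 W/m².
Q = q·A = 1550 × 10 = 15500 W.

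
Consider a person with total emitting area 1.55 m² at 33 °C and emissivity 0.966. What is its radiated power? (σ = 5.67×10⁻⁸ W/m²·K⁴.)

P ≈ 744 W

33 °C = 306 K.
Stefan–Boltzmann: P = εσAT⁴ = 0.966 × 5.67×10⁻⁸ × 1.55 × (306)⁴ = 0.966 × 5.67×10⁻⁸ × 1.55 × 8.77×10^9.
P = 744 W.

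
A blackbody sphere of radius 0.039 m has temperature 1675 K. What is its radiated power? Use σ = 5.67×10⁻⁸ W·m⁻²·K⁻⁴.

P ≈ 8530 W

A = 4πr² = 4π × (0.039)² = 0.0191 m².
P = σAT⁴ = 5.67×10⁻⁸ × 0.0191 × (1675)⁴ = 5.67×10⁻⁸ × 0.0191 × 7.87×10^12.
P = 8530 W.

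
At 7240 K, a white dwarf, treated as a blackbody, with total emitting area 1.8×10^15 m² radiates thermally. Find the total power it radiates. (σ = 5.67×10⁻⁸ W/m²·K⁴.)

P ≈ 2.80×10^23 W

P = σAT⁴ = 5.67×10⁻⁸ × 1.80×10^15 × (7240)⁴ = 5.67×10⁻⁸ × 1.80×10^15 × 2.75×10^15.
P = 2.80×10^23 W.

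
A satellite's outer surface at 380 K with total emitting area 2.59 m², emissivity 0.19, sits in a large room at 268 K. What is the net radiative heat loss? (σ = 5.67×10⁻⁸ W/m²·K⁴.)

Q ≈ 438 W

Q = εσA(T⁴ − T_s⁴). T⁴ − T_s⁴ = (380)⁴ − (268)⁴ = 2.09×10^10 − 5.16×10^9 = 1.57×10^10 K⁴.
Q = 0.19 × 5.67×10⁻⁸ × 2.59 × 1.57×10^10 = 438 W.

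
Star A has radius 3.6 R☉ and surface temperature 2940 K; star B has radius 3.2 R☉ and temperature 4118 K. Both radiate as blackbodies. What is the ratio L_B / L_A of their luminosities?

L_B/L_A ≈ 3.04

L = 4πR²σT⁴ ∝ R²T⁴, so L_B/L_A = (3.2/3.6)² × (4118/2940)⁴ = 0.790 × 3.85 = 3.04.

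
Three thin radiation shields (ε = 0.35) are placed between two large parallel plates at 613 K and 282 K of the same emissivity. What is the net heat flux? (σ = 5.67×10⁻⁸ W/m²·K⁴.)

q ≈ 406 W/m²

Each of the 4 gaps contributes resistance (2/ε − 1) = 2/0.35 − 1 = 4.714; total = 18.86.
q = σ(T₁⁴ − T₂⁴) / 18.86 = 5.67×10⁻⁸ × 1.35×10^11 / 18.86 = 406 W/m².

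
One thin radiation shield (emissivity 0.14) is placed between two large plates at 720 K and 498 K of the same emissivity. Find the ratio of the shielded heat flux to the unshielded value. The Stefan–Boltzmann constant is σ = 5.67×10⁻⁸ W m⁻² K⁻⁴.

With N identical shields there are N+1 = 2 gaps in series, each with the same radiative resistance, so the flux falls to 1/(N+1) of its unshielded value.

ratio ≈ 0.500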